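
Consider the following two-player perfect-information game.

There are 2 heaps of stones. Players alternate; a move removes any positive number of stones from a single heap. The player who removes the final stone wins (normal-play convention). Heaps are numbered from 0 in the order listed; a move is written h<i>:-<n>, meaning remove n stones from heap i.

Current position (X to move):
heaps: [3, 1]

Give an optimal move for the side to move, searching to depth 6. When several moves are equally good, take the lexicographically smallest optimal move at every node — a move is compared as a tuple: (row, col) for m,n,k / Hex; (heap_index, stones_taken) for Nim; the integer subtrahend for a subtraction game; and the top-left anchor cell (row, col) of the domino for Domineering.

X's best at [(3,1)]: h0:-2

ply 1, X at (3,1) | h0:-1=-1→(2,1); h0:-2=+1→(1,1)*; h0:-3=-1→(0,1); h1:-1=-1→(3,0)
ply 2, O at (1,1) | h0:-1=-1→(0,1)*; h1:-1=-1→(1,0)
ply 3, X at (0,1) | h1:-1=+1→(0,0)*
ply 4: (0,0) is terminal -1 (O); from (3,1) depth 6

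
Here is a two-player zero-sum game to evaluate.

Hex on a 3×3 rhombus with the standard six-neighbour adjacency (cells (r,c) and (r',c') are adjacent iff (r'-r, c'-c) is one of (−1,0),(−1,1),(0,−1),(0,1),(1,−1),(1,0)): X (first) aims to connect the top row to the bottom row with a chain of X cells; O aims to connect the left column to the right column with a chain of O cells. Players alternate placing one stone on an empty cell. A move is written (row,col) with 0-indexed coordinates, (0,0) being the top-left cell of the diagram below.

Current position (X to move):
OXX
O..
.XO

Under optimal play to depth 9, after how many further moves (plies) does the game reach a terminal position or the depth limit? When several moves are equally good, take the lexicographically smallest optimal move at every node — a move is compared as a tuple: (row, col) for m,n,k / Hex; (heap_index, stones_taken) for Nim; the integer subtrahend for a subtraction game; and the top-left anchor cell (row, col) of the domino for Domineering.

PV length from [OXX/O../.XO]: 1 ply

p1 X@[OXX/O../.XO]: (1,1)[OXX/OX./.XO]+1* (1,2)[OXX/O.X/.XO]+1 (2,0)[OXX/O../XXO]+1
p2 O@[OXX/OX./.XO] terminal -1; root [OXX/O../.XO] d9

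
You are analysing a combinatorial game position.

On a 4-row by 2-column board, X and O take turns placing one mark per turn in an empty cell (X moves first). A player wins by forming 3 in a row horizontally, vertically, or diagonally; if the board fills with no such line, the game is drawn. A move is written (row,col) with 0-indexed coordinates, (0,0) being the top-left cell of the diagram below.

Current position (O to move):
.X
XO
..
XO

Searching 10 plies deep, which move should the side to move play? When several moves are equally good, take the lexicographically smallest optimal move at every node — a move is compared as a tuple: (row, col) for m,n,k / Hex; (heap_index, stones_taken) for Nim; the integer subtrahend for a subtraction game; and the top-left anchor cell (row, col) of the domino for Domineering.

O's best at [.X/XO/../XO]: (2,1)

p1 O@[.X/XO/../XO]: (0,0)[OX/XO/../XO]-1 (2,0)[.X/XO/O./XO]+0 (2,1)[.X/XO/.O/XO]+1*
p2 X@[.X/XO/.O/XO] terminal -1; root [.X/XO/../XO] d10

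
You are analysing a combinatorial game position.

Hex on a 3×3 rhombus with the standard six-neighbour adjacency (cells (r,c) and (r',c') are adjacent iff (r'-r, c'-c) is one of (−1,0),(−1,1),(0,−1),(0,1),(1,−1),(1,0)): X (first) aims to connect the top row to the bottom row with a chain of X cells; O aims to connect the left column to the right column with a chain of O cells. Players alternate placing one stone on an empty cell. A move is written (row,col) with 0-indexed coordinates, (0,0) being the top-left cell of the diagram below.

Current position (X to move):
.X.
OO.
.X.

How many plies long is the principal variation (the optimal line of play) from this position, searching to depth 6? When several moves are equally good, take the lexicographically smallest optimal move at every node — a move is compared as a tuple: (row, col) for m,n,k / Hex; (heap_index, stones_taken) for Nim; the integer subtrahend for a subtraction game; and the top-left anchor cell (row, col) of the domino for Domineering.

PV length from [.X./OO./.X.]: 2 plies

[.X./OO./.X.] X move#1: (0,0):-1/XX./OO./.X.*, (0,2):-1/.XX/OO./.X., (1,2):-1/.X./OOX/.X., (2,0):-1/.X./OO./XX., (2,2):-1/.X./OO./.XX
[XX./OO./.X.] O move#2: (0,2):+1/XXO/OO./.X.*, (1,2):+1/XX./OOO/.X., (2,0):+1/XX./OO./OX., (2,2):+1/XX./OO./.XO
[XXO/OO./.X.] end (terminal -1, X#3); searched .X./OO./.X. to 6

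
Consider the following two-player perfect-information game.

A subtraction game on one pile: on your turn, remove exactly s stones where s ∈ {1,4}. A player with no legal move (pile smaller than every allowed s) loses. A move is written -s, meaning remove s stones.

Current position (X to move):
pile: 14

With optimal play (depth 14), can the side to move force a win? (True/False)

[14] X move#1: -1:-1/13, -4:+1/10*
[10] O move#2: -1:-1/9*, -4:-1/6
[9] X move#3: -1:-1/8, -4:+1/5*
[5] O move#4: -1:-1/4*, -4:-1/1
[4] X move#5: -1:-1/3, -4:+1/0*
[0] end (terminal -1, O#6); searched 14 to 14

X winning at [14]: True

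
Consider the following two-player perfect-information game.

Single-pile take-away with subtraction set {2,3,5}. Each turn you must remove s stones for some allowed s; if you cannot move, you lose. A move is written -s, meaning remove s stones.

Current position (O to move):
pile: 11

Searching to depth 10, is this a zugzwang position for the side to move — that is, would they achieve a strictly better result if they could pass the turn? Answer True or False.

[11] O move#1: -2:-1/9, -3:+1/8*, -5:-1/6
[8] X move#2: -2:-1/6*, -3:-1/5, -5:-1/3
[6] O move#3: -2:-1/4, -3:-1/3, -5:+1/1*
[1] end (terminal -1, X#4); searched 11 to 10
pass branch (X moves first from the same position):
  | [11] X move#1: -2:-1/9, -3:+1/8*, -5:-1/6
  | [8] O move#2: -2:-1/6*, -3:-1/5, -5:-1/3
  | [6] X move#3: -2:-1/4, -3:-1/3, -5:+1/1*
  | [1] end (terminal -1, O#4); searched 11 to 10
O moving scores +1; O passing scores -1

zugzwang(11, O) = False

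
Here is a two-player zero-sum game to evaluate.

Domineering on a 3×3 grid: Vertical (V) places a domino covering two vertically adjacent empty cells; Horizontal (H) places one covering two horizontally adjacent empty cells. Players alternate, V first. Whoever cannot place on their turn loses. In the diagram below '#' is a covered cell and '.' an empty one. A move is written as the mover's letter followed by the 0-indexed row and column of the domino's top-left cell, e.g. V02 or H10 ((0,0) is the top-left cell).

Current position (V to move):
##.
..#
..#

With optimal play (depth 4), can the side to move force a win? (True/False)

V winning at [##./..#/..#]: True

[##./..#/..#] V move#1: V10:+1/##./#.#/#.#*, V11:+1/##./.##/.##
[##./#.#/#.#] end (terminal -1, H#2); searched ##./..#/..# to 4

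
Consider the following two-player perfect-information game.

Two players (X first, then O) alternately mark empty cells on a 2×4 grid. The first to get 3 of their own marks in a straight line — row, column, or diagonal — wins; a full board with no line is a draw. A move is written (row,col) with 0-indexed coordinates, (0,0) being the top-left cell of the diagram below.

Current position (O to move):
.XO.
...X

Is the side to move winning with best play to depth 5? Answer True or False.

O winning at [.XO./...X]: False

[.XO./...X] O move#1: (0,0):+0/OXO./...X*, (0,3):+0/.XOO/...X, (1,0):+0/.XO./O..X, (1,1):+0/.XO./.O.X, (1,2):+0/.XO./..OX
[OXO./...X] X move#2: (0,3):+0/OXOX/...X*, (1,0):+0/OXO./X..X, (1,1):+0/OXO./.X.X, (1,2):+0/OXO./..XX
[OXOX/...X] O move#3: (1,0):+0/OXOX/O..X*, (1,1):+0/OXOX/.O.X, (1,2):+0/OXOX/..OX
[OXOX/O..X] X move#4: (1,1):+0/OXOX/OX.X*, (1,2):+0/OXOX/O.XX
[OXOX/OX.X] O move#5: (1,2):+0/OXOX/OXOX*
[OXOX/OXOX] end (terminal +0, X#6); searched .XO./...X to 5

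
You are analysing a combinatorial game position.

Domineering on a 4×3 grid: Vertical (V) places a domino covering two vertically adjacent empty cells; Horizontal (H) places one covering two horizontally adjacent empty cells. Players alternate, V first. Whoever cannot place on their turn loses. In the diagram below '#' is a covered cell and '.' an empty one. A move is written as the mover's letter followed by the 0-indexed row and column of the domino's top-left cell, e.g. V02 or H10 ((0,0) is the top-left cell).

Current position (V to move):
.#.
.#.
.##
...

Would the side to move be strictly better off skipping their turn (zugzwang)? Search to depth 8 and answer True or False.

p1 V@[.#./.#./.##/...]: V00[##./##./.##/...]+1* V02[.##/.##/.##/...]+1 V10[.#./##./###/...]+1 V20[.#./.#./###/#..]+1
p2 H@[##./##./.##/...]: H30[##./##./.##/##.]-1* H31[##./##./.##/.##]-1
p3 V@[##./##./.##/##.]: V02[###/###/.##/##.]+1*
p4 H@[###/###/.##/##.] terminal -1; root [.#./.#./.##/...] d8
suppose V passes — search the same position with H to move:
pass> p1 H@[.#./.#./.##/...]: H30[.#./.#./.##/##.]-1* H31[.#./.#./.##/.##]-1
pass> p2 V@[.#./.#./.##/##.]: V00[##./##./.##/##.]+1* V02[.##/.##/.##/##.]+1 V10[.#./##./###/##.]+1
pass> p3 H@[##./##./.##/##.] terminal -1; root [.#./.#./.##/...] d8
for V: play +1, pass +1

zugzwang(.#./.#./.##/..., V) = False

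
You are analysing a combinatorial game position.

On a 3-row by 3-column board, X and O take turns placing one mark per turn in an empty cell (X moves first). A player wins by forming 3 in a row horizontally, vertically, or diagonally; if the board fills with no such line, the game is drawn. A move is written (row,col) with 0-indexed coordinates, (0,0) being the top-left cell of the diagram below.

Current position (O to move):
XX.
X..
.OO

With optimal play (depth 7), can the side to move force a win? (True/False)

ply 1, O at XX./X../.OO | (0,2)=-1→XXO/X../.OO; (1,1)=-1→XX./XO./.OO; (1,2)=-1→XX./X.O/.OO; (2,0)=+1→XX./X../OOO*
ply 2: XX./X../OOO is terminal -1 (X); from XX./X../.OO depth 7

O winning at [XX./X../.OO]: True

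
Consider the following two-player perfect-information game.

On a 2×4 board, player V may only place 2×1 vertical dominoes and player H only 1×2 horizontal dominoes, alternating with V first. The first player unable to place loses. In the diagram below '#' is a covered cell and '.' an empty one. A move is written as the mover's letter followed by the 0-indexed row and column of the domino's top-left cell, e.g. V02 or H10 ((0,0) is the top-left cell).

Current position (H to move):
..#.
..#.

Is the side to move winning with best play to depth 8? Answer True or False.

H winning at [..#./..#.]: True

[..#./..#.] H move#1: H00:+1/###./..#.*, H10:+1/..#./###.
[###./..#.] V move#2: V03:-1/####/..##*
[####/..##] H move#3: H10:+1/####/####*
[####/####] end (terminal -1, V#4); searched ..#./..#. to 8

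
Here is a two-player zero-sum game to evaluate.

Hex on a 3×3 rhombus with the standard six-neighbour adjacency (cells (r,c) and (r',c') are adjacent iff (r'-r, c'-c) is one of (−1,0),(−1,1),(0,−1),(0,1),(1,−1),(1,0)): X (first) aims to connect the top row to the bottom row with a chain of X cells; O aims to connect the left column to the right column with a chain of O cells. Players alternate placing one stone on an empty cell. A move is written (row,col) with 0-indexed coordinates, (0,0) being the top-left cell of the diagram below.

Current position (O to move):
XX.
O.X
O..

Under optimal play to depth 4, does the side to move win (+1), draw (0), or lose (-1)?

p1 O@[XX./O.X/O..]: (0,2)[XXO/O.X/O..]-1* (1,1)[XX./OOX/O..]-1 (2,1)[XX./O.X/OO.]-1 (2,2)[XX./O.X/O.O]-1
p2 X@[XXO/O.X/O..]: (1,1)[XXO/OXX/O..]+1* (2,1)[XXO/O.X/OX.]-1 (2,2)[XXO/O.X/O.X]-1
p3 O@[XXO/OXX/O..]: (2,1)[XXO/OXX/OO.]-1* (2,2)[XXO/OXX/O.O]-1
p4 X@[XXO/OXX/OO.]: (2,2)[XXO/OXX/OOX]+1*
p5 O@[XXO/OXX/OOX] terminal -1; root [XX./O.X/O..] d4

value(XX./O.X/O.., O) = -1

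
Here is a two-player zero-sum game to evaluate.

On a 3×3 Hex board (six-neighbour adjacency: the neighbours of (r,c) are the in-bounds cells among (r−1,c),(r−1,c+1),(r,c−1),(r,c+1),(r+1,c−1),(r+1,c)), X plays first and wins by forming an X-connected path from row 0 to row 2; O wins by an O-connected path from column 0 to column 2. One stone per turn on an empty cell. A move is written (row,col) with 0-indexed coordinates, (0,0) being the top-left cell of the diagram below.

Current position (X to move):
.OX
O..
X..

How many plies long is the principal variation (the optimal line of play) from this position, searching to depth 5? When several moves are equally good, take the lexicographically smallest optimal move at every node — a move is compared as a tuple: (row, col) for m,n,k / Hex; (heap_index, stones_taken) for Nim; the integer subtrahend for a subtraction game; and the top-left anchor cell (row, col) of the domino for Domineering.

PV length from [.OX/O../X..]: 5 plies

ply 1, X at .OX/O../X.. | (0,0)=+1→XOX/O../X..*; (1,1)=+1→.OX/OX./X..; (1,2)=+1→.OX/O.X/X..; (2,1)=+1→.OX/O../XX.; (2,2)=+1→.OX/O../X.X
ply 2, O at XOX/O../X.. | (1,1)=-1→XOX/OO./X..*; (1,2)=-1→XOX/O.O/X..; (2,1)=-1→XOX/O../XO.; (2,2)=-1→XOX/O../X.O
ply 3, X at XOX/OO./X.. | (1,2)=+1→XOX/OOX/X..*; (2,1)=-1→XOX/OO./XX.; (2,2)=-1→XOX/OO./X.X
ply 4, O at XOX/OOX/X.. | (2,1)=-1→XOX/OOX/XO.*; (2,2)=-1→XOX/OOX/X.O
ply 5, X at XOX/OOX/XO. | (2,2)=+1→XOX/OOX/XOX*
ply 6: XOX/OOX/XOX is terminal -1 (O); from .OX/O../X.. depth 5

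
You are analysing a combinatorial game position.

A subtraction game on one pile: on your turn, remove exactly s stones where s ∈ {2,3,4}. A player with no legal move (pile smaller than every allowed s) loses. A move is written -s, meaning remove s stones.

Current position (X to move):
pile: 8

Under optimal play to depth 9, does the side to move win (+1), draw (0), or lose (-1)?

value(8, X) = +1

p1 X@[8]: -2[6]+1* -3[5]-1 -4[4]-1
p2 O@[6]: -2[4]-1* -3[3]-1 -4[2]-1
p3 X@[4]: -2[2]-1 -3[1]+1* -4[0]+1
p4 O@[1] terminal -1; root [8] d9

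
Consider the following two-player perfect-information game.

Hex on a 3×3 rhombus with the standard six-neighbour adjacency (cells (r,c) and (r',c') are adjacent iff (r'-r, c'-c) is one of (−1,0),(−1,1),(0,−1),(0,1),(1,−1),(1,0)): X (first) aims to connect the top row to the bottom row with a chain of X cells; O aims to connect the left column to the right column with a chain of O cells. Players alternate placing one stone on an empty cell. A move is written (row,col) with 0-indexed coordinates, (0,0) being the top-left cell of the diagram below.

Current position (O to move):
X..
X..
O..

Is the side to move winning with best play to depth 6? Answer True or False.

O winning at [X../X../O..]: True

ply 1, O at X../X../O.. | (0,1)=-1→XO./X../O..; (0,2)=+1→X.O/X../O..*; (1,1)=+1→X../XO./O..; (1,2)=+1→X../X.O/O..; (2,1)=+1→X../X../OO.; (2,2)=+1→X../X../O.O
ply 2, X at X.O/X../O.. | (0,1)=-1→XXO/X../O..*; (1,1)=-1→X.O/XX./O..; (1,2)=-1→X.O/X.X/O..; (2,1)=-1→X.O/X../OX.; (2,2)=-1→X.O/X../O.X
ply 3, O at XXO/X../O.. | (1,1)=+1→XXO/XO./O..*; (1,2)=+1→XXO/X.O/O..; (2,1)=+1→XXO/X../OO.; (2,2)=+1→XXO/X../O.O
ply 4: XXO/XO./O.. is terminal -1 (X); from X../X../O.. depth 6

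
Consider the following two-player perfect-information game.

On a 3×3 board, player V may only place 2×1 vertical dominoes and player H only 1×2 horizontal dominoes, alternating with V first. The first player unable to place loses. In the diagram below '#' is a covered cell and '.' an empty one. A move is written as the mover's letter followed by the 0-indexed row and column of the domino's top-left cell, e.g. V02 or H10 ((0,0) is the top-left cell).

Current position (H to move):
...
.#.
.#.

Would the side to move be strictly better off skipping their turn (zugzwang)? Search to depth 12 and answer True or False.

ply 1, H at .../.#./.#. | H00=-1→##./.#./.#.*; H01=-1→.##/.#./.#.
ply 2, V at ##./.#./.#. | V02=+1→###/.##/.#.*; V10=+1→##./##./##.; V12=+1→##./.##/.##
ply 3: ###/.##/.#. is terminal -1 (H); from .../.#./.#. depth 12
if H skipped the turn, V would face:
~ ply 1, V at .../.#./.#. | V00=+1→#../##./.#.*; V02=+1→..#/.##/.#.; V10=+1→.../##./##.; V12=+1→.../.##/.##
~ ply 2, H at #../##./.#. | H01=-1→###/##./.#.*
~ ply 3, V at ###/##./.#. | V12=+1→###/###/.##*
~ ply 4: ###/###/.## is terminal -1 (H); from .../.#./.#. depth 12
compare (H): move=-1 vs pass=-1

zugzwang(.../.#./.#., H) = False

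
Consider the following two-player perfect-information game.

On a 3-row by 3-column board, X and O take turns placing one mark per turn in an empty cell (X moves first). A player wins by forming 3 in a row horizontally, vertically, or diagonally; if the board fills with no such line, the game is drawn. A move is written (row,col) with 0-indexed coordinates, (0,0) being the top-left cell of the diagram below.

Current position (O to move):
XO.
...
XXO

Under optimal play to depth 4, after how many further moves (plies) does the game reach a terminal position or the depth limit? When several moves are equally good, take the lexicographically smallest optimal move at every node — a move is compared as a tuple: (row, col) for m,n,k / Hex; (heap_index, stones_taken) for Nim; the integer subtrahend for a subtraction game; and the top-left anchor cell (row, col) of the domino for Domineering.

PV length from [XO./.../XXO]: 4 plies

p1 O@[XO./.../XXO]: (0,2)[XOO/.../XXO]-1 (1,0)[XO./O../XXO]+0* (1,1)[XO./.O./XXO]-1 (1,2)[XO./..O/XXO]-1
p2 X@[XO./O../XXO]: (0,2)[XOX/O../XXO]+0* (1,1)[XO./OX./XXO]+0 (1,2)[XO./O.X/XXO]+0
p3 O@[XOX/O../XXO]: (1,1)[XOX/OO./XXO]+0* (1,2)[XOX/O.O/XXO]-1
p4 X@[XOX/OO./XXO]: (1,2)[XOX/OOX/XXO]+0*
p5 O@[XOX/OOX/XXO] terminal +0; root [XO./.../XXO] d4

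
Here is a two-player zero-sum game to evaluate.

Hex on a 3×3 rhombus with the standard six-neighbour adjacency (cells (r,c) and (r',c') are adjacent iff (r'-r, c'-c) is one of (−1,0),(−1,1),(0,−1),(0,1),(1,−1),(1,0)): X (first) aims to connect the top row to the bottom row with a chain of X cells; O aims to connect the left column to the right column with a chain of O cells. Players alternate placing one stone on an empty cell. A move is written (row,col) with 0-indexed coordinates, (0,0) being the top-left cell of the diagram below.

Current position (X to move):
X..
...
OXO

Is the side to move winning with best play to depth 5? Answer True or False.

X winning at [X../.../OXO]: True

ply 1, X at X../.../OXO | (0,1)=-1→XX./.../OXO; (0,2)=+1→X.X/.../OXO*; (1,0)=-1→X../X../OXO; (1,1)=+1→X../.X./OXO; (1,2)=+1→X../..X/OXO
ply 2, O at X.X/.../OXO | (0,1)=-1→XOX/.../OXO*; (1,0)=-1→X.X/O../OXO; (1,1)=-1→X.X/.O./OXO; (1,2)=-1→X.X/..O/OXO
ply 3, X at XOX/.../OXO | (1,0)=+1→XOX/X../OXO*; (1,1)=+1→XOX/.X./OXO; (1,2)=+1→XOX/..X/OXO
ply 4, O at XOX/X../OXO | (1,1)=-1→XOX/XO./OXO*; (1,2)=-1→XOX/X.O/OXO
ply 5, X at XOX/XO./OXO | (1,2)=+1→XOX/XOX/OXO*
ply 6: XOX/XOX/OXO is terminal -1 (O); from X../.../OXO depth 5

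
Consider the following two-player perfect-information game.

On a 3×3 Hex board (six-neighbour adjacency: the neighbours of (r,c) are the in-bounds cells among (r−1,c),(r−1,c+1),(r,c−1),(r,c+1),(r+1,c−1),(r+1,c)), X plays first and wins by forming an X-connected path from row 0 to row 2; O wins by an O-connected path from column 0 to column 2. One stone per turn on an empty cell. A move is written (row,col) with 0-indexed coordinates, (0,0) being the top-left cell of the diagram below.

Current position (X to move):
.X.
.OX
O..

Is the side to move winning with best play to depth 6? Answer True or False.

[.X./.OX/O..] X move#1: (0,0):-1/XX./.OX/O.., (0,2):+1/.XX/.OX/O..*, (1,0):-1/.X./XOX/O.., (2,1):-1/.X./.OX/OX., (2,2):-1/.X./.OX/O.X
[.XX/.OX/O..] O move#2: (0,0):-1/OXX/.OX/O..*, (1,0):-1/.XX/OOX/O.., (2,1):-1/.XX/.OX/OO., (2,2):-1/.XX/.OX/O.O
[OXX/.OX/O..] X move#3: (1,0):+1/OXX/XOX/O..*, (2,1):+1/OXX/.OX/OX., (2,2):+1/OXX/.OX/O.X
[OXX/XOX/O..] O move#4: (2,1):-1/OXX/XOX/OO.*, (2,2):-1/OXX/XOX/O.O
[OXX/XOX/OO.] X move#5: (2,2):+1/OXX/XOX/OOX*
[OXX/XOX/OOX] end (terminal -1, O#6); searched .X./.OX/O.. to 6

X winning at [.X./.OX/O..]: True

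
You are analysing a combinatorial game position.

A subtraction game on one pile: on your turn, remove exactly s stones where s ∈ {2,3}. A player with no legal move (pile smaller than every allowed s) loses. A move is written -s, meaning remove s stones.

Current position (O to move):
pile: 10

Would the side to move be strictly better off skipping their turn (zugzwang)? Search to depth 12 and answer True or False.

zugzwang(10, O) = True

[10] O move#1: -2:-1/8*, -3:-1/7
[8] X move#2: -2:+1/6*, -3:+1/5
[6] O move#3: -2:-1/4*, -3:-1/3
[4] X move#4: -2:-1/2, -3:+1/1*
[1] end (terminal -1, O#5); searched 10 to 12
pass branch (X moves first from the same position):
  | [10] X move#1: -2:-1/8*, -3:-1/7
  | [8] O move#2: -2:+1/6*, -3:+1/5
  | [6] X move#3: -2:-1/4*, -3:-1/3
  | [4] O move#4: -2:-1/2, -3:+1/1*
  | [1] end (terminal -1, X#5); searched 10 to 12
O moving scores -1; O passing scores +1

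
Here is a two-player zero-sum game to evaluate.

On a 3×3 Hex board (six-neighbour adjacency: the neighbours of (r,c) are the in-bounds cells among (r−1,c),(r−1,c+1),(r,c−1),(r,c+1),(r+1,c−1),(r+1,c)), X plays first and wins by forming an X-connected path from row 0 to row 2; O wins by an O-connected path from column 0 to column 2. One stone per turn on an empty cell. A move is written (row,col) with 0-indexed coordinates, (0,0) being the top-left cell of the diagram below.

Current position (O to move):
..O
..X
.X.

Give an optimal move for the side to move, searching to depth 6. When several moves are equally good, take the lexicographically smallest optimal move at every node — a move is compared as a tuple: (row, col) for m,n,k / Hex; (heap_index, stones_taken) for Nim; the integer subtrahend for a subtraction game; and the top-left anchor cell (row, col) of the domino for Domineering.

O's best at [..O/..X/.X.]: (0,0)

ply 1, O at ..O/..X/.X. | (0,0)=+1→O.O/..X/.X.*; (0,1)=+1→.OO/..X/.X.; (1,0)=+1→..O/O.X/.X.; (1,1)=+1→..O/.OX/.X.; (2,0)=+1→..O/..X/OX.; (2,2)=-1→..O/..X/.XO
ply 2, X at O.O/..X/.X. | (0,1)=-1→OXO/..X/.X.*; (1,0)=-1→O.O/X.X/.X.; (1,1)=-1→O.O/.XX/.X.; (2,0)=-1→O.O/..X/XX.; (2,2)=-1→O.O/..X/.XX
ply 3, O at OXO/..X/.X. | (1,0)=-1→OXO/O.X/.X.; (1,1)=+1→OXO/.OX/.X.*; (2,0)=-1→OXO/..X/OX.; (2,2)=-1→OXO/..X/.XO
ply 4, X at OXO/.OX/.X. | (1,0)=-1→OXO/XOX/.X.*; (2,0)=-1→OXO/.OX/XX.; (2,2)=-1→OXO/.OX/.XX
ply 5, O at OXO/XOX/.X. | (2,0)=+1→OXO/XOX/OX.*; (2,2)=-1→OXO/XOX/.XO
ply 6: OXO/XOX/OX. is terminal -1 (X); from ..O/..X/.X. depth 6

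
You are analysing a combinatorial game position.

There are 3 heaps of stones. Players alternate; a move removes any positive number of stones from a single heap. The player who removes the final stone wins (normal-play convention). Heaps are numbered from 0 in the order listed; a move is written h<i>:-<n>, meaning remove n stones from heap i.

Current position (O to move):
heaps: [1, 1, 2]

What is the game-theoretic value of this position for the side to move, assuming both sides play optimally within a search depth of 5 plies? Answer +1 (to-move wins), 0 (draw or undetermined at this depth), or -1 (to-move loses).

value((1,1,2), O) = +1

p1 O@[(1,1,2)]: h0:-1[(0,1,2)]-1 h1:-1[(1,0,2)]-1 h2:-1[(1,1,1)]-1 h2:-2[(1,1,0)]+1*
p2 X@[(1,1,0)]: h0:-1[(0,1,0)]-1* h1:-1[(1,0,0)]-1
p3 O@[(0,1,0)]: h1:-1[(0,0,0)]+1*
p4 X@[(0,0,0)] terminal -1; root [(1,1,2)] d5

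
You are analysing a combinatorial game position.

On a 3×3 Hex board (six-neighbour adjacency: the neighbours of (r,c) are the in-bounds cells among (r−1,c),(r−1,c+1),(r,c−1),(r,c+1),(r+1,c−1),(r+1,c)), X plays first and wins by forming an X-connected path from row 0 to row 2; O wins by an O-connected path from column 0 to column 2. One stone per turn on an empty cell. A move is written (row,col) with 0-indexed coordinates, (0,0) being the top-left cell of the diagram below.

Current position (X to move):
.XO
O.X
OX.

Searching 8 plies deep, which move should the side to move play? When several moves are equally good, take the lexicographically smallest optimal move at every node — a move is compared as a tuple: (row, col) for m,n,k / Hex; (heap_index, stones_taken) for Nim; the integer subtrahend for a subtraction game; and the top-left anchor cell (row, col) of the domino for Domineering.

X's best at [.XO/O.X/OX.]: (1,1)

ply 1, X at .XO/O.X/OX. | (0,0)=-1→XXO/O.X/OX.; (1,1)=+1→.XO/OXX/OX.*; (2,2)=-1→.XO/O.X/OXX
ply 2: .XO/OXX/OX. is terminal -1 (O); from .XO/O.X/OX. depth 8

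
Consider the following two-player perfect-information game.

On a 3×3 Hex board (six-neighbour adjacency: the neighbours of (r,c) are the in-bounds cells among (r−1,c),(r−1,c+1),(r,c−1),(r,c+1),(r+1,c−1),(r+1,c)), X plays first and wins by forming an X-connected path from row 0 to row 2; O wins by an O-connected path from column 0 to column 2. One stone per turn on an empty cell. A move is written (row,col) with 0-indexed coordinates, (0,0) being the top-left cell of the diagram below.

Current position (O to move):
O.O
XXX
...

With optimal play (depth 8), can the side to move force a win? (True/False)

O winning at [O.O/XXX/...]: True

p1 O@[O.O/XXX/...]: (0,1)[OOO/XXX/...]+1* (2,0)[O.O/XXX/O..]-1 (2,1)[O.O/XXX/.O.]-1 (2,2)[O.O/XXX/..O]-1
p2 X@[OOO/XXX/...] terminal -1; root [O.O/XXX/...] d8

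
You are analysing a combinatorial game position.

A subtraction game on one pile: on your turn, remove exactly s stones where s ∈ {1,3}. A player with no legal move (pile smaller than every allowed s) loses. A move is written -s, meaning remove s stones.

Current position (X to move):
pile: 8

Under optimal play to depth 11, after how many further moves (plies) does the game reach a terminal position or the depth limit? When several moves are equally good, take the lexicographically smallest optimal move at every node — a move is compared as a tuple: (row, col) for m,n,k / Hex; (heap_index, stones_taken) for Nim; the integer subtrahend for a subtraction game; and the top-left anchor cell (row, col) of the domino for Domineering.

PV length from [8]: 8 plies

[8] X move#1: -1:-1/7*, -3:-1/5
[7] O move#2: -1:+1/6*, -3:+1/4
[6] X move#3: -1:-1/5*, -3:-1/3
[5] O move#4: -1:+1/4*, -3:+1/2
[4] X move#5: -1:-1/3*, -3:-1/1
[3] O move#6: -1:+1/2*, -3:+1/0
[2] X move#7: -1:-1/1*
[1] O move#8: -1:+1/0*
[0] end (terminal -1, X#9); searched 8 to 11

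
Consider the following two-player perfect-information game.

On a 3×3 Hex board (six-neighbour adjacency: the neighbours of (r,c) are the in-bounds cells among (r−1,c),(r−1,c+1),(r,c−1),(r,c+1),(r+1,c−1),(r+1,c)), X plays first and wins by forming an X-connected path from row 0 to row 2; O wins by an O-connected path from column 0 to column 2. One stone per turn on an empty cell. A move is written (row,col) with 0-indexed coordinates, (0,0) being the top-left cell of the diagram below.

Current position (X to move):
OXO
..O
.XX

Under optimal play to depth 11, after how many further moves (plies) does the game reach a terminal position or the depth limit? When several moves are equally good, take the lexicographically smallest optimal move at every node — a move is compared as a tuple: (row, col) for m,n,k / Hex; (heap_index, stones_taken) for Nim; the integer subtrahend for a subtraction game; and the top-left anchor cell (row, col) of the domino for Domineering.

ply 1, X at OXO/..O/.XX | (1,0)=+1→OXO/X.O/.XX*; (1,1)=+1→OXO/.XO/.XX; (2,0)=+1→OXO/..O/XXX
ply 2, O at OXO/X.O/.XX | (1,1)=-1→OXO/XOO/.XX*; (2,0)=-1→OXO/X.O/OXX
ply 3, X at OXO/XOO/.XX | (2,0)=+1→OXO/XOO/XXX*
ply 4: OXO/XOO/XXX is terminal -1 (O); from OXO/..O/.XX depth 11

PV length from [OXO/..O/.XX]: 3 plies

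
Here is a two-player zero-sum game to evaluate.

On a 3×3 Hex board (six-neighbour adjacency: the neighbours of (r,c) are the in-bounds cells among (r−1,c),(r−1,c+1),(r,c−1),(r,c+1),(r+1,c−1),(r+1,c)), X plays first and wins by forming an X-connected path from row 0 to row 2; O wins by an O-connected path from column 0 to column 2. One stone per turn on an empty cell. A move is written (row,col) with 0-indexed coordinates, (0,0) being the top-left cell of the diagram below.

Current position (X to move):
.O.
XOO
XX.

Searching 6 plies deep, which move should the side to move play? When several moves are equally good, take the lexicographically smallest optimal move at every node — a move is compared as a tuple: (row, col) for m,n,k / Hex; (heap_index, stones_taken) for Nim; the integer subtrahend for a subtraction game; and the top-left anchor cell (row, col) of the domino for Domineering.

ply 1, X at .O./XOO/XX. | (0,0)=+1→XO./XOO/XX.*; (0,2)=-1→.OX/XOO/XX.; (2,2)=-1→.O./XOO/XXX
ply 2: XO./XOO/XX. is terminal -1 (O); from .O./XOO/XX. depth 6

X's best at [.O./XOO/XX.]: (0,0)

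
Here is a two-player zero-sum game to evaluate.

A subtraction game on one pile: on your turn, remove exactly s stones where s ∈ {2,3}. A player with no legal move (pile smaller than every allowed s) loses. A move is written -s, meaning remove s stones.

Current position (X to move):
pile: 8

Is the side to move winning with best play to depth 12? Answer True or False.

p1 X@[8]: -2[6]+1* -3[5]+1
p2 O@[6]: -2[4]-1* -3[3]-1
p3 X@[4]: -2[2]-1 -3[1]+1*
p4 O@[1] terminal -1; root [8] d12

X winning at [8]: True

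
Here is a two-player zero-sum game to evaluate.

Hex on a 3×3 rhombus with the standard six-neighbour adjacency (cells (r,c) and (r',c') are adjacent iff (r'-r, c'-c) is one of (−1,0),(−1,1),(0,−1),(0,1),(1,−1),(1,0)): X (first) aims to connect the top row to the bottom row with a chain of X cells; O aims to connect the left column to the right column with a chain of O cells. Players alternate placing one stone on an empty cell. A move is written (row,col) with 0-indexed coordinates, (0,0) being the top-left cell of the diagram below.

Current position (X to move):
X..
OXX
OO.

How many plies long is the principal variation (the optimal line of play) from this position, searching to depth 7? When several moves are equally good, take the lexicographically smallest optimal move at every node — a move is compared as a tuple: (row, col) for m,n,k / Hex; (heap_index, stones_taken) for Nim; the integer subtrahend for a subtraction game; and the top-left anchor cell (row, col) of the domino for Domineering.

PV length from [X../OXX/OO.]: 3 plies

p1 X@[X../OXX/OO.]: (0,1)[XX./OXX/OO.]-1 (0,2)[X.X/OXX/OO.]-1 (2,2)[X../OXX/OOX]+1*
p2 O@[X../OXX/OOX]: (0,1)[XO./OXX/OOX]-1* (0,2)[X.O/OXX/OOX]-1
p3 X@[XO./OXX/OOX]: (0,2)[XOX/OXX/OOX]+1*
p4 O@[XOX/OXX/OOX] terminal -1; root [X../OXX/OO.] d7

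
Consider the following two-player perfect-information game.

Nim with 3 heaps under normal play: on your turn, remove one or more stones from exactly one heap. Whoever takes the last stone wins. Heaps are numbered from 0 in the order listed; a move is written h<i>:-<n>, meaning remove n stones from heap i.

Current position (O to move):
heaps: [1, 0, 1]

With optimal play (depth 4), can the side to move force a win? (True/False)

ply 1, O at (1,0,1) | h0:-1=-1→(0,0,1)*; h2:-1=-1→(1,0,0)
ply 2, X at (0,0,1) | h2:-1=+1→(0,0,0)*
ply 3: (0,0,0) is terminal -1 (O); from (1,0,1) depth 4

O winning at [(1,0,1)]: False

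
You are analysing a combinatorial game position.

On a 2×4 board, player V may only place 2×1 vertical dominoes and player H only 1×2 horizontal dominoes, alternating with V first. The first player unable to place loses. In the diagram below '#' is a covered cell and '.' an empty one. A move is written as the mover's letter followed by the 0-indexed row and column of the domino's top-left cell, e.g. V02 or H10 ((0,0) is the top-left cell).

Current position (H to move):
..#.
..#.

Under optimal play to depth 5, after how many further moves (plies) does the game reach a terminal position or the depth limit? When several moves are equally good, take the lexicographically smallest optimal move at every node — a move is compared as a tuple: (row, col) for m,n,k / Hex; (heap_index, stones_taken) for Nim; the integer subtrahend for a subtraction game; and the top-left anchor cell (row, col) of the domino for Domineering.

PV length from [..#./..#.]: 3 plies

ply 1, H at ..#./..#. | H00=+1→###./..#.*; H10=+1→..#./###.
ply 2, V at ###./..#. | V03=-1→####/..##*
ply 3, H at ####/..## | H10=+1→####/####*
ply 4: ####/#### is terminal -1 (V); from ..#./..#. depth 5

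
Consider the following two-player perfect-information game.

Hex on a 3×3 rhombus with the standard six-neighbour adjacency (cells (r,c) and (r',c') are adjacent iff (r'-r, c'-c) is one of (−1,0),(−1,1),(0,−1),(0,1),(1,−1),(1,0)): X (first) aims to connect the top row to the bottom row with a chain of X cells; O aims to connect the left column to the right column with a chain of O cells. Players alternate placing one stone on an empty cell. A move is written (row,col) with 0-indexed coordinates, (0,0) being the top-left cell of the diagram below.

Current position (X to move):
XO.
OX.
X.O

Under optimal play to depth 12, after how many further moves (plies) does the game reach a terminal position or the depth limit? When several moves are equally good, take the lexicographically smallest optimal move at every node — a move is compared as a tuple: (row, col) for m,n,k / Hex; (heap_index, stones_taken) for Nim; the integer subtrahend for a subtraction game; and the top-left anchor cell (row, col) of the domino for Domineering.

PV length from [XO./OX./X.O]: 1 ply

ply 1, X at XO./OX./X.O | (0,2)=+1→XOX/OX./X.O*; (1,2)=-1→XO./OXX/X.O; (2,1)=-1→XO./OX./XXO
ply 2: XOX/OX./X.O is terminal -1 (O); from XO./OX./X.O depth 12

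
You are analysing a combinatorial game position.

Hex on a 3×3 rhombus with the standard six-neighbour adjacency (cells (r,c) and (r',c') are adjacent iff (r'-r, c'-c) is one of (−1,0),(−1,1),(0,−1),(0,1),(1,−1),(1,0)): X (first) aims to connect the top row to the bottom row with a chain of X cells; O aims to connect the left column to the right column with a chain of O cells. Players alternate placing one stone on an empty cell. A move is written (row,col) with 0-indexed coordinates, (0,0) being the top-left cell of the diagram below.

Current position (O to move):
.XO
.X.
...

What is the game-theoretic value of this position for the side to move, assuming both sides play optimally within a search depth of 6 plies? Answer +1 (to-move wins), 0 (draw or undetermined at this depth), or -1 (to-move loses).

value(.XO/.X./..., O) = -1

[.XO/.X./...] O move#1: (0,0):-1/OXO/.X./...*, (1,0):-1/.XO/OX./..., (1,2):-1/.XO/.XO/..., (2,0):-1/.XO/.X./O.., (2,1):-1/.XO/.X./.O., (2,2):-1/.XO/.X./..O
[OXO/.X./...] X move#2: (1,0):+1/OXO/XX./...*, (1,2):+1/OXO/.XX/..., (2,0):+1/OXO/.X./X.., (2,1):+1/OXO/.X./.X., (2,2):+1/OXO/.X./..X
[OXO/XX./...] O move#3: (1,2):-1/OXO/XXO/...*, (2,0):-1/OXO/XX./O.., (2,1):-1/OXO/XX./.O., (2,2):-1/OXO/XX./..O
[OXO/XXO/...] X move#4: (2,0):+1/OXO/XXO/X..*, (2,1):+1/OXO/XXO/.X., (2,2):+1/OXO/XXO/..X
[OXO/XXO/X..] end (terminal -1, O#5); searched .XO/.X./... to 6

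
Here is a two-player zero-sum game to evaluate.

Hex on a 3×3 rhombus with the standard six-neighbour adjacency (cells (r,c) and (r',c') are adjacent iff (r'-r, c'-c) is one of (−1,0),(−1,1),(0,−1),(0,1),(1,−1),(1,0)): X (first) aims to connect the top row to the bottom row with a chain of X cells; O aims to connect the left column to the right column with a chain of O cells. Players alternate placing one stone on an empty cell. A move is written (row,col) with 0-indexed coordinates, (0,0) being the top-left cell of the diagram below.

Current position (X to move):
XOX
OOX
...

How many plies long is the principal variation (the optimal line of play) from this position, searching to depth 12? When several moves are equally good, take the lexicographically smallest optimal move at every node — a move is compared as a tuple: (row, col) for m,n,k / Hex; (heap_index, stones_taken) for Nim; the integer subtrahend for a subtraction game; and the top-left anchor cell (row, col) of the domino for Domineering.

PV length from [XOX/OOX/...]: 3 plies

p1 X@[XOX/OOX/...]: (2,0)[XOX/OOX/X..]+1* (2,1)[XOX/OOX/.X.]+1 (2,2)[XOX/OOX/..X]+1
p2 O@[XOX/OOX/X..]: (2,1)[XOX/OOX/XO.]-1* (2,2)[XOX/OOX/X.O]-1
p3 X@[XOX/OOX/XO.]: (2,2)[XOX/OOX/XOX]+1*
p4 O@[XOX/OOX/XOX] terminal -1; root [XOX/OOX/...] d12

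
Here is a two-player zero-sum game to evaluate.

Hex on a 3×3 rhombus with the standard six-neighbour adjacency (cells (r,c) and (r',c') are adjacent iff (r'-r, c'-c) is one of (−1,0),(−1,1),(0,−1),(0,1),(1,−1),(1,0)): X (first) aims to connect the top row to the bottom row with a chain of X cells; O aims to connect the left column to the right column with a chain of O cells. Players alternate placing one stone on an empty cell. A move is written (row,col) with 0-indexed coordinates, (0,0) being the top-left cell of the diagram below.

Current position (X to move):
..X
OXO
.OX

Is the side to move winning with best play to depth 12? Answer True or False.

X winning at [..X/OXO/.OX]: True

ply 1, X at ..X/OXO/.OX | (0,0)=-1→X.X/OXO/.OX; (0,1)=-1→.XX/OXO/.OX; (2,0)=+1→..X/OXO/XOX*
ply 2: ..X/OXO/XOX is terminal -1 (O); from ..X/OXO/.OX depth 12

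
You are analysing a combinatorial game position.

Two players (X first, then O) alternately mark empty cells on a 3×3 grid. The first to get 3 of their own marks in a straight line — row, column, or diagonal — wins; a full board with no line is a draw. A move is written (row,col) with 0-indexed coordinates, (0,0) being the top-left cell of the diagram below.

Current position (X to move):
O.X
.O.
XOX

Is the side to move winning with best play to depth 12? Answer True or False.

ply 1, X at O.X/.O./XOX | (0,1)=+0→OXX/.O./XOX; (1,0)=-1→O.X/XO./XOX; (1,2)=+1→O.X/.OX/XOX*
ply 2: O.X/.OX/XOX is terminal -1 (O); from O.X/.O./XOX depth 12

X winning at [O.X/.O./XOX]: True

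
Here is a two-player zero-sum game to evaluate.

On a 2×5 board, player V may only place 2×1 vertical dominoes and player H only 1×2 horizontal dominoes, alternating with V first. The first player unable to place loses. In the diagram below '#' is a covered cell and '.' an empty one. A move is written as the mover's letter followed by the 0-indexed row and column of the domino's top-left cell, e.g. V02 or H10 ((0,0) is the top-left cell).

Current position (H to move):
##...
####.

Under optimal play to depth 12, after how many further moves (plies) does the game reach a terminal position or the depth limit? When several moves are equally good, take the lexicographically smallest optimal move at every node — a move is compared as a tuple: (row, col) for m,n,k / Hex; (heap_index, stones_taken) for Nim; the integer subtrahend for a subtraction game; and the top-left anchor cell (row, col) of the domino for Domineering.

PV length from [##.../####.]: 1 ply

p1 H@[##.../####.]: H02[####./####.]-1 H03[##.##/####.]+1*
p2 V@[##.##/####.] terminal -1; root [##.../####.] d12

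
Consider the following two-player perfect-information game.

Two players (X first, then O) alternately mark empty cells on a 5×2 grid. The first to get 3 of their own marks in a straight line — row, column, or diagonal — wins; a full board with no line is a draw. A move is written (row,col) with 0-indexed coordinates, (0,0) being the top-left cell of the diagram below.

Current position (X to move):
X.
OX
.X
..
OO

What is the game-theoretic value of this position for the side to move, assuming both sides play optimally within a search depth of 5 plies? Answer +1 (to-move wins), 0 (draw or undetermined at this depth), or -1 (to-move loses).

value(X./OX/.X/../OO, X) = +1

p1 X@[X./OX/.X/../OO]: (0,1)[XX/OX/.X/../OO]+1* (2,0)[X./OX/XX/../OO]+1 (3,0)[X./OX/.X/X./OO]+1 (3,1)[X./OX/.X/.X/OO]+1
p2 O@[XX/OX/.X/../OO] terminal -1; root [X./OX/.X/../OO] d5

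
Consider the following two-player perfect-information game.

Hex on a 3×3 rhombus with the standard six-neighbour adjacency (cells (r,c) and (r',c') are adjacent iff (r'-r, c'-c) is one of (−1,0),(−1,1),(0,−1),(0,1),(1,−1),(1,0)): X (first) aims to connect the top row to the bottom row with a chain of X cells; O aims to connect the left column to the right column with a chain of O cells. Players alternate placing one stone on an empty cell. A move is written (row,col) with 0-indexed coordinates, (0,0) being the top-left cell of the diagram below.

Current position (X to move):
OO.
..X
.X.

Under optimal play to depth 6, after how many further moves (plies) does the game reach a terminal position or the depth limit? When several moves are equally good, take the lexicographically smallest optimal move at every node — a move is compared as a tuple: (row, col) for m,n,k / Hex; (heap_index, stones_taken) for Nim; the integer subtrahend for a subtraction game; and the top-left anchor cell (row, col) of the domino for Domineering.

PV length from [OO./..X/.X.]: 1 ply

ply 1, X at OO./..X/.X. | (0,2)=+1→OOX/..X/.X.*; (1,0)=-1→OO./X.X/.X.; (1,1)=-1→OO./.XX/.X.; (2,0)=-1→OO./..X/XX.; (2,2)=-1→OO./..X/.XX
ply 2: OOX/..X/.X. is terminal -1 (O); from OO./..X/.X. depth 6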